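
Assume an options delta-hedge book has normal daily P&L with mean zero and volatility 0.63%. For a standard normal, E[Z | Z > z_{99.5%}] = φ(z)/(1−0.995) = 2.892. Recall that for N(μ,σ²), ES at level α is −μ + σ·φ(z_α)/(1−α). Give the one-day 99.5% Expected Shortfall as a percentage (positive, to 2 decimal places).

1.82%

ES = 0.63% × 2.892 = 1.822%.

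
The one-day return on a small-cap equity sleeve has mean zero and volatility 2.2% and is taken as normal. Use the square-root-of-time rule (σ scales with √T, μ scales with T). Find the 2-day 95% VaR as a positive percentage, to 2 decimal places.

5.12%

At 95%, z = 1.645.
σ_{2d} = 2.2% × √2 = 3.111%.
VaR = 1.645 × 3.111% = 5.118%.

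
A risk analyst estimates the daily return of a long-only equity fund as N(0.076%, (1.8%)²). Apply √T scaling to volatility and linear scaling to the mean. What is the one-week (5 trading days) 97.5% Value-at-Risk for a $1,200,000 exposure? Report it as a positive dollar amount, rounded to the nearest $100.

At 97.5%, z = 1.960.
σ_{5d} = 1.8% × √5 = 4.025%; μ_{5d} = 5 × 0.076% = 0.380%.
VaR = −(0.380%) + 1.960 × 4.025% = 7.509%.
On $1,200,000: 0.07509 × $1,200,000 = $90,108.

$90,100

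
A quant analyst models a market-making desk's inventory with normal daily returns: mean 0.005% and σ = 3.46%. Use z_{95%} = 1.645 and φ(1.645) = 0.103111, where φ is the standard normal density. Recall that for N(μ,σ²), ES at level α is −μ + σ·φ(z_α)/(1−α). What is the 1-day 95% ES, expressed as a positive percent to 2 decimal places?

7.13%

Tail multiplier: φ(z)/(1−α) = 0.103111 / 0.05 = 2.062.
ES = −(0.005%) + 3.46% × 2.062 = 7.130%.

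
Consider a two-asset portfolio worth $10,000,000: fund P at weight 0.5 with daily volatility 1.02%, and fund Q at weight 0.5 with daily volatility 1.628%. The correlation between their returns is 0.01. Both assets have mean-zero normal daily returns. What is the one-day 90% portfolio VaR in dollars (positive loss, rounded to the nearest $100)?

σ_p² = 0.5²·1.02² + 0.5²·1.628² + 2·0.01·0.5·0.5·1.02·1.628 = 0.9310 (%²).
σ_p = √0.9310 = 0.965%.
At 90%, z = 1.282.
VaR = 1.282 × 0.965% = 1.237%; on $10,000,000 that is $123,700.

$123,700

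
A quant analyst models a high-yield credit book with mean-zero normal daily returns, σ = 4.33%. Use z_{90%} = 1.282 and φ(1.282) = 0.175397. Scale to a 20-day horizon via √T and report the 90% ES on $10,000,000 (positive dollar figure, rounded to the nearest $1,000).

$3,396,000

σ_{20d} = 4.33% × √20 = 19.364%.
ES multiplier = φ(z)/(1−α) = 0.175397/0.1 = 1.754.
ES = 19.364% × 1.754 = 33.964%; on $10,000,000: $3,396,400.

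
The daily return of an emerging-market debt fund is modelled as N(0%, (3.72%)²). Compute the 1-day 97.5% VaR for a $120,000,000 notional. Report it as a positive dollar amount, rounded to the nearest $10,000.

At 97.5% one-sided, z = 1.960.
VaR = z·σ = 1.960 × 3.72% = 7.291%.
On $120,000,000: 0.07291 × $120,000,000 = $8,749,200.

$8,750,000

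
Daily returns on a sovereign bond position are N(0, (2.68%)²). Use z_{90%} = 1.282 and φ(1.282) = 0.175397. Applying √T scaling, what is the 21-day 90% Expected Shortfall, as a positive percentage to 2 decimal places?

σ_{21d} = 2.68% × √21 = 12.281%.
ES multiplier = φ(z)/(1−α) = 0.175397/0.1 = 1.754.
ES = 12.281% × 1.754 = 21.541%.

21.54%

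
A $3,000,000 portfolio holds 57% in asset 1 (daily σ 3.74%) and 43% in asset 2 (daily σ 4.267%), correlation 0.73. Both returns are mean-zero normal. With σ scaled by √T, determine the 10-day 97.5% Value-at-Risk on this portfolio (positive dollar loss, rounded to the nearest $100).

$686,300

σ_p = √(0.57²·3.74² + 0.43²·4.267² + 2·0.73·0.57·0.43·3.74·4.267) = 3.691%.
σ_{10d} = 3.691% × √10 = 11.672%.
z(97.5%) = 1.960.
VaR = 1.960 × 11.672% = 22.877%; on $3,000,000 that is $686,310.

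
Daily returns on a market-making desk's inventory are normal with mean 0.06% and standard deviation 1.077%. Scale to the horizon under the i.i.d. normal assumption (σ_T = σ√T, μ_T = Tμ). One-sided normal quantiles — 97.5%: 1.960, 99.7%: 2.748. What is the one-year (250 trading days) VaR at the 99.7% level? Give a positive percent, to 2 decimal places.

31.80%

σ_{250d} = 1.077% × √250 = 17.029%; μ_{250d} = 250 × 0.06% = 15.000%.
VaR = −(15.000%) + 2.748 × 17.029% = 31.796%.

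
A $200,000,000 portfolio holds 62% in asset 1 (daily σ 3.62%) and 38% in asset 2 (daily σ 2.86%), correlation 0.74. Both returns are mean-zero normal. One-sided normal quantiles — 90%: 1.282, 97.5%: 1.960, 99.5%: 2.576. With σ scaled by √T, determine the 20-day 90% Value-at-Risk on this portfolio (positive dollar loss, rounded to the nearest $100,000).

$35,900,000

σ_p = √(0.62²·3.62² + 0.38²·2.86² + 2·0.74·0.62·0.38·3.62·2.86) = 3.135%.
σ_{20d} = 3.135% × √20 = 14.020%.
VaR = 1.282 × 14.020% = 17.974%; on $200,000,000 that is $35,948,000.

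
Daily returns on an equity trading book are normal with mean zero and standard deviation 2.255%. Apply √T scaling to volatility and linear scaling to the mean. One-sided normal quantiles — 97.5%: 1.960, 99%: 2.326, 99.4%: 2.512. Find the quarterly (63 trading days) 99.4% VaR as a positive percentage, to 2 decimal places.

σ_{63d} = 2.255% × √63 = 17.899%.
VaR = 2.512 × 17.899% = 44.962%.

44.96%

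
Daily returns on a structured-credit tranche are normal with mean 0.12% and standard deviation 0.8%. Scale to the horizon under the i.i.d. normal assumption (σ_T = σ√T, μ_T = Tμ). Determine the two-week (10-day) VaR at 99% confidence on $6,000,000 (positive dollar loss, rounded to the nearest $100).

$281,100

At 99%, z = 2.326.
σ_{10d} = 0.8% × √10 = 2.530%; μ_{10d} = 10 × 0.12% = 1.200%.
VaR = −(1.200%) + 2.326 × 2.530% = 4.685%.
On $6,000,000: 0.04685 × $6,000,000 = $281,100.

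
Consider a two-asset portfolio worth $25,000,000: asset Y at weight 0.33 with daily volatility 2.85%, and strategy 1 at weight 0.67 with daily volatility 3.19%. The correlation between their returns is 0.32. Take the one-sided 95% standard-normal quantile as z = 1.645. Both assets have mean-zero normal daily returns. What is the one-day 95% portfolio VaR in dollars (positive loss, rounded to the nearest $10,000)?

σ_p² = 0.33²·2.85² + 0.67²·3.19² + 2·0.32·0.33·0.67·2.85·3.19 = 6.7391 (%²).
σ_p = √6.7391 = 2.596%.
VaR = 1.645 × 2.596% = 4.270%; on $25,000,000 that is $1,067,500.

$1,070,000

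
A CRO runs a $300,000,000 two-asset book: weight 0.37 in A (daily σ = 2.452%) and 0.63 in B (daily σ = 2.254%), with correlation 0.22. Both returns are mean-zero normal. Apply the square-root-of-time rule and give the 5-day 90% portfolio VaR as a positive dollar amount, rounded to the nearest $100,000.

$15,900,000

σ_p = √(0.37²·2.452² + 0.63²·2.254² + 2·0.22·0.37·0.63·2.452·2.254) = 1.846%.
σ_{5d} = 1.846% × √5 = 4.128%.
z(90%) = 1.282.
VaR = 1.282 × 4.128% = 5.292%; on $300,000,000 that is $15,876,000.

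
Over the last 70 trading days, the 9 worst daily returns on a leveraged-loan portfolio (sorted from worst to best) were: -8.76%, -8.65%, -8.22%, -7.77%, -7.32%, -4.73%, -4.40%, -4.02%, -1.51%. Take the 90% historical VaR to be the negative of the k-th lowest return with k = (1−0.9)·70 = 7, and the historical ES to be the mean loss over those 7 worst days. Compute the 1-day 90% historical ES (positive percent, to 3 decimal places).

7.121%

The 7 worst returns sum to -49.85%.
ES = −(-49.85%) / 7 = 7.1214…% ≈ 7.121%.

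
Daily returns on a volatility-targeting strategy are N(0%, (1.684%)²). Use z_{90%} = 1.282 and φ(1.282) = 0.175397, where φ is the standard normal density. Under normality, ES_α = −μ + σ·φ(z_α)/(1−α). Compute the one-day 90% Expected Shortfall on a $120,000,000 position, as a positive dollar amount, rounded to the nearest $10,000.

Tail multiplier: φ(z)/(1−α) = 0.175397 / 0.1 = 1.754.
ES = 1.684% × 1.754 = 2.954%.
On $120,000,000: 0.02954 × $120,000,000 = $3,544,800.

$3,540,000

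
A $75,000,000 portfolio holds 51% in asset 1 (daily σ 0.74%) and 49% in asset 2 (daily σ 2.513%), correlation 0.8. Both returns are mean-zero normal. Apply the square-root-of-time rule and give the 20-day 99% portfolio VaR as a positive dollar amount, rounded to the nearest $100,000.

$12,100,000

σ_p = √(0.51²·0.74² + 0.49²·2.513² + 2·0.8·0.51·0.49·0.74·2.513) = 1.550%.
σ_{20d} = 1.550% × √20 = 6.932%.
z(99%) = 2.326.
VaR = 2.326 × 6.932% = 16.124%; on $75,000,000 that is $12,093,000.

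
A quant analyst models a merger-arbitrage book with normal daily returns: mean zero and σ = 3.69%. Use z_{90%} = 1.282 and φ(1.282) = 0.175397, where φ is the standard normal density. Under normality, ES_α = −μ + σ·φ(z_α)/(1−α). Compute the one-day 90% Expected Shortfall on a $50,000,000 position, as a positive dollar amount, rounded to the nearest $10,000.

$3,240,000

Tail multiplier: φ(z)/(1−α) = 0.175397 / 0.1 = 1.754.
ES = 3.69% × 1.754 = 6.472%.
On $50,000,000: 0.06472 × $50,000,000 = $3,236,000.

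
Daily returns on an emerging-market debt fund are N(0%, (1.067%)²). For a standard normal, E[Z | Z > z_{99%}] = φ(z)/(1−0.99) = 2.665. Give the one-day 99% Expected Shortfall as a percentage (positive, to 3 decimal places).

2.844%

ES = 1.067% × 2.665 = 2.844%.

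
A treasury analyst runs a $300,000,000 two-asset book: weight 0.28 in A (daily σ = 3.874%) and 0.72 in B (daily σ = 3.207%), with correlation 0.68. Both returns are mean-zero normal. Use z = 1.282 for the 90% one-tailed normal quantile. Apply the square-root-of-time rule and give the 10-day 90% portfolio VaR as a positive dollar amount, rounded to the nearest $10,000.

σ_p = √(0.28²·3.874² + 0.72²·3.207² + 2·0.68·0.28·0.72·3.874·3.207) = 3.149%.
σ_{10d} = 3.149% × √10 = 9.958%.
VaR = 1.282 × 9.958% = 12.766%; on $300,000,000 that is $38,298,000.

$38,300,000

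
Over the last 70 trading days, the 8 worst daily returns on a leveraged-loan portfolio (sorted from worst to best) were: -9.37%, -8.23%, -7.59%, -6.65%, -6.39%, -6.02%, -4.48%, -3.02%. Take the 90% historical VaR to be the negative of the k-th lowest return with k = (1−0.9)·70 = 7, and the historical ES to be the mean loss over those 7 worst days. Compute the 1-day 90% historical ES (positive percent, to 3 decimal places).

The 7 worst returns sum to -48.73%.
ES = −(-48.73%) / 7 = 6.9614…% ≈ 6.961%.

6.961%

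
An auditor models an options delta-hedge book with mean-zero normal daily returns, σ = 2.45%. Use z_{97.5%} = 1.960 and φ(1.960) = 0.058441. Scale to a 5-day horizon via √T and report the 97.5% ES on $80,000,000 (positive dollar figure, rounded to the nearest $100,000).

$10,200,000

σ_{5d} = 2.45% × √5 = 5.478%.
ES multiplier = φ(z)/(1−α) = 0.058441/0.025 = 2.338.
ES = 5.478% × 2.338 = 12.808%; on $80,000,000: $10,246,400.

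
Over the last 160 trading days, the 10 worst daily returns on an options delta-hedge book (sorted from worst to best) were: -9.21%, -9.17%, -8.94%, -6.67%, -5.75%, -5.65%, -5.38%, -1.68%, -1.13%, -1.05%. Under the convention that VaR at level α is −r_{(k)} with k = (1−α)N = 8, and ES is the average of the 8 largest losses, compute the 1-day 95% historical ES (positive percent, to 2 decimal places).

6.56%

The 8 worst returns sum to -52.45%.
ES = −(-52.45%) / 8 = 6.55625% ≈ 6.56%.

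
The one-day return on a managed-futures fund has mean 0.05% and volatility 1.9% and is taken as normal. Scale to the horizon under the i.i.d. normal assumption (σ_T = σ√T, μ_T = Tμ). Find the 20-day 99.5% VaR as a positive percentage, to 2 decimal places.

At 99.5%, z = 2.576.
σ_{20d} = 1.9% × √20 = 8.497%; μ_{20d} = 20 × 0.05% = 1.000%.
VaR = −(1.000%) + 2.576 × 8.497% = 20.888%.

20.89%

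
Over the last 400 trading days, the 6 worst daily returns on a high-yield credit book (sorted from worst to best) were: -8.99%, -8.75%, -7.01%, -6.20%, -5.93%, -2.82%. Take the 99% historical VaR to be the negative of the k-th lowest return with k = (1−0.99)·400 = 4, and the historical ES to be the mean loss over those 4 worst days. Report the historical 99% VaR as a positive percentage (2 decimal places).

k = 4; the 4th lowest return is -6.20%, so VaR = 6.20%.

6.20%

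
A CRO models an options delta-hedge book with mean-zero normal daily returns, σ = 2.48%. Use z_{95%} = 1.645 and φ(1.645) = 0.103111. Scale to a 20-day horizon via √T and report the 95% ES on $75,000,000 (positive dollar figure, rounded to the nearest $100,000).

σ_{20d} = 2.48% × √20 = 11.091%.
ES multiplier = φ(z)/(1−α) = 0.103111/0.05 = 2.062.
ES = 11.091% × 2.062 = 22.870%; on $75,000,000: $17,152,500.

$17,200,000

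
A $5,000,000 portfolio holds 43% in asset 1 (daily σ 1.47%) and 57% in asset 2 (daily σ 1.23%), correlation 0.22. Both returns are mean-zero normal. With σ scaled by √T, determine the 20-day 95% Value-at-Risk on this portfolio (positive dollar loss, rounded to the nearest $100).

$383,300

σ_p = √(0.43²·1.47² + 0.57²·1.23² + 2·0.22·0.43·0.57·1.47·1.23) = 1.042%.
σ_{20d} = 1.042% × √20 = 4.660%.
z(95%) = 1.645.
VaR = 1.645 × 4.660% = 7.666%; on $5,000,000 that is $383,300.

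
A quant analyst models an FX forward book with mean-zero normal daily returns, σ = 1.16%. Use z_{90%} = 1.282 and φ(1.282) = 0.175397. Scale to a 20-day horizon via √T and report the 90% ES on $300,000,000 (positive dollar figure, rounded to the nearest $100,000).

σ_{20d} = 1.16% × √20 = 5.188%.
ES multiplier = φ(z)/(1−α) = 0.175397/0.1 = 1.754.
ES = 5.188% × 1.754 = 9.100%; on $300,000,000: $27,300,000.

$27,300,000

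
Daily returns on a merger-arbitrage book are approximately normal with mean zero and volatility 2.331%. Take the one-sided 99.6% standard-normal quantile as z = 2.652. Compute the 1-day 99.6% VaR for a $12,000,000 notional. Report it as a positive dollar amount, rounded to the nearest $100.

VaR = z·σ = 2.652 × 2.331% = 6.182%.
On $12,000,000: 0.06182 × $12,000,000 = $741,840.

$741,800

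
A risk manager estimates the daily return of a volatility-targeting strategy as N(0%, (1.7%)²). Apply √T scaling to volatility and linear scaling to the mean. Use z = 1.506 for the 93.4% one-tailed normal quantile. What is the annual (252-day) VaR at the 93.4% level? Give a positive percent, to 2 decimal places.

σ_{252d} = 1.7% × √252 = 26.987%.
VaR = 1.506 × 26.987% = 40.642%.

40.64%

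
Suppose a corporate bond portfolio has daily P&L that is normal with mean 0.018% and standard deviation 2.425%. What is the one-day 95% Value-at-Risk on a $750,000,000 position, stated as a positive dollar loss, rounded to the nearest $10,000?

$29,780,000

At 95% one-sided, z = 1.645.
VaR = −μ + z·σ = −(0.018%) + 1.645 × 2.425% = 3.971%.
On $750,000,000: 0.03971 × $750,000,000 = $29,782,500.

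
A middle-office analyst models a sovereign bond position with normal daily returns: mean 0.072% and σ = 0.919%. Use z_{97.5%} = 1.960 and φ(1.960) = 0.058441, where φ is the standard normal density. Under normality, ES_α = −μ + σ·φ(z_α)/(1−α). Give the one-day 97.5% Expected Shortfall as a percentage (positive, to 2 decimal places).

Tail multiplier: φ(z)/(1−α) = 0.058441 / 0.025 = 2.338.
ES = −(0.072%) + 0.919% × 2.338 = 2.077%.

2.08%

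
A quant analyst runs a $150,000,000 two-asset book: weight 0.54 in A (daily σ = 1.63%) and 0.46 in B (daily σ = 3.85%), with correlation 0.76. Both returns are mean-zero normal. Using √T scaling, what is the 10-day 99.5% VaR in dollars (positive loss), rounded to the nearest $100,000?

σ_p = √(0.54²·1.63² + 0.46²·3.85² + 2·0.76·0.54·0.46·1.63·3.85) = 2.506%.
σ_{10d} = 2.506% × √10 = 7.925%.
z(99.5%) = 2.576.
VaR = 2.576 × 7.925% = 20.415%; on $150,000,000 that is $30,622,500.

$30,600,000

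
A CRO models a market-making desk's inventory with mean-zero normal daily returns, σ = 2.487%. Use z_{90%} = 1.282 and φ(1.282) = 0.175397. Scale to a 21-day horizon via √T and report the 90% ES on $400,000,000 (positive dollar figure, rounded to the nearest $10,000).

σ_{21d} = 2.487% × √21 = 11.397%.
ES multiplier = φ(z)/(1−α) = 0.175397/0.1 = 1.754.
ES = 11.397% × 1.754 = 19.990%; on $400,000,000: $79,960,000.

$79,960,000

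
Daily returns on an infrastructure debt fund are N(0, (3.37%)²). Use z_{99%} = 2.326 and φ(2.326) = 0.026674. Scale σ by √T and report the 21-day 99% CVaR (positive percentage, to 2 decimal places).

41.19%

σ_{21d} = 3.37% × √21 = 15.443%.
ES multiplier = φ(z)/(1−α) = 0.026674/0.01 = 2.667.
ES = 15.443% × 2.667 = 41.186%.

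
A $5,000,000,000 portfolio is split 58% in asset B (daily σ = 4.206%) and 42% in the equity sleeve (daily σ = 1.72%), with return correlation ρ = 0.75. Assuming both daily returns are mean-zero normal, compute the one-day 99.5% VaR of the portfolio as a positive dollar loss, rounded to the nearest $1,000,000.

$389,000,000

σ_p² = 0.58²·4.206² + 0.42²·1.72² + 2·0.75·0.58·0.42·4.206·1.72 = 9.1163 (%²).
σ_p = √9.1163 = 3.019%.
At 99.5%, z = 2.576.
VaR = 2.576 × 3.019% = 7.777%; on $5,000,000,000 that is $388,850,000.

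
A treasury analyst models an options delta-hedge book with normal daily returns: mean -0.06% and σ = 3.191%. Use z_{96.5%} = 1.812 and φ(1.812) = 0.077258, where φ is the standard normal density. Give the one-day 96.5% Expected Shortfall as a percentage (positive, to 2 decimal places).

Tail multiplier: φ(z)/(1−α) = 0.077258 / 0.035 = 2.207.
ES = −(-0.06%) + 3.191% × 2.207 = 7.103%.

7.10%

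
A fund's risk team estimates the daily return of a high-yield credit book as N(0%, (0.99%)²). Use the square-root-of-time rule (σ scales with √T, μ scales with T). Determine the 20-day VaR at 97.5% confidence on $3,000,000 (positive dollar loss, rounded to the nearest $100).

$260,300

At 97.5%, z = 1.960.
σ_{20d} = 0.99% × √20 = 4.427%.
VaR = 1.960 × 4.427% = 8.677%.
On $3,000,000: 0.08677 × $3,000,000 = $260,310.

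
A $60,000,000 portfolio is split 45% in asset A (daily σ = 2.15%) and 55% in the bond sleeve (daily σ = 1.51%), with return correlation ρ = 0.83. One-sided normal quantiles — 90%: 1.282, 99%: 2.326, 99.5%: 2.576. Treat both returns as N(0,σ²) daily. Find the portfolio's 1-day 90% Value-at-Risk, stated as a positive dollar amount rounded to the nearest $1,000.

σ_p² = 0.45²·2.15² + 0.55²·1.51² + 2·0.83·0.45·0.55·2.15·1.51 = 2.9596 (%²).
σ_p = √2.9596 = 1.720%.
VaR = 1.282 × 1.720% = 2.205%; on $60,000,000 that is $1,323,000.

$1,323,000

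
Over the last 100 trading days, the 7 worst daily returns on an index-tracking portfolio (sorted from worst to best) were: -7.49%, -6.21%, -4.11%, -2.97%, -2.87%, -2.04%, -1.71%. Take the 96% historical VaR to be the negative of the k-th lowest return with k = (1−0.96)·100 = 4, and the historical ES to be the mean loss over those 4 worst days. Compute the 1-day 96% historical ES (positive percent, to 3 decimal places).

5.195%

The 4 worst returns sum to -20.78%.
ES = −(-20.78%) / 4 = 5.195%.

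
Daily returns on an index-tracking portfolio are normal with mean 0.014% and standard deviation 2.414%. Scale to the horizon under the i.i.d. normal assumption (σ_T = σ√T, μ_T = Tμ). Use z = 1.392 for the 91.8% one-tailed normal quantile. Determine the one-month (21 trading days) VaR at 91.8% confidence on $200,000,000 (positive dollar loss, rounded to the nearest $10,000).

$30,210,000

σ_{21d} = 2.414% × √21 = 11.062%; μ_{21d} = 21 × 0.014% = 0.294%.
VaR = −(0.294%) + 1.392 × 11.062% = 15.104%.
On $200,000,000: 0.15104 × $200,000,000 = $30,208,000.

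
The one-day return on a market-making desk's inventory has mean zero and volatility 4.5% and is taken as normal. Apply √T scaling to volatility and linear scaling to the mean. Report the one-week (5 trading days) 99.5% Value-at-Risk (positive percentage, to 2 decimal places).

At 99.5%, z = 2.576.
σ_{5d} = 4.5% × √5 = 10.062%.
VaR = 2.576 × 10.062% = 25.920%.

25.92%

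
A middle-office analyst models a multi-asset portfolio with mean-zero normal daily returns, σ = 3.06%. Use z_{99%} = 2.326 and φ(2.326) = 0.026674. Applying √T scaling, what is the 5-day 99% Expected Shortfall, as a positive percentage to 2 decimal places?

σ_{5d} = 3.06% × √5 = 6.842%.
ES multiplier = φ(z)/(1−α) = 0.026674/0.01 = 2.667.
ES = 6.842% × 2.667 = 18.248%.

18.25%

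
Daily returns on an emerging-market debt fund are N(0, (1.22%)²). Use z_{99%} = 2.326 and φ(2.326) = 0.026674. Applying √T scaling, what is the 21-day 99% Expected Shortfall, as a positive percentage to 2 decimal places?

14.91%

σ_{21d} = 1.22% × √21 = 5.591%.
ES multiplier = φ(z)/(1−α) = 0.026674/0.01 = 2.667.
ES = 5.591% × 2.667 = 14.911%.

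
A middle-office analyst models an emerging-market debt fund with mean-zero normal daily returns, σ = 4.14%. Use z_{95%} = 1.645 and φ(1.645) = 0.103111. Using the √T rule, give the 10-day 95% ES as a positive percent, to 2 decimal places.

σ_{10d} = 4.14% × √10 = 13.092%.
ES multiplier = φ(z)/(1−α) = 0.103111/0.05 = 2.062.
ES = 13.092% × 2.062 = 26.996%.

27.00%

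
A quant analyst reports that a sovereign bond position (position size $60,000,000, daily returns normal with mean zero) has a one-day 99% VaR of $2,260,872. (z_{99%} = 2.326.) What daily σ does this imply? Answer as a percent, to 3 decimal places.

1.620%

VaR as a fraction: $2,260,872 / $60,000,000 = 3.768%.
σ = VaR / z = 3.768% / 2.326 = 1.620%.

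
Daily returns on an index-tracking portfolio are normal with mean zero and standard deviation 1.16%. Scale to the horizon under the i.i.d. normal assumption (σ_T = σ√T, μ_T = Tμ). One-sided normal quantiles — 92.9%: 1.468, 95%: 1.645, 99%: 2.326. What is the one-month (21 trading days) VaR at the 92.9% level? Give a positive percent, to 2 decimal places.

σ_{21d} = 1.16% × √21 = 5.316%.
VaR = 1.468 × 5.316% = 7.804%.

7.80%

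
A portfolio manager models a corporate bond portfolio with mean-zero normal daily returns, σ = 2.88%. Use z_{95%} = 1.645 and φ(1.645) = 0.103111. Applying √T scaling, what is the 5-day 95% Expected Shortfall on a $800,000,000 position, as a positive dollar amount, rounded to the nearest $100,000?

$106,200,000

σ_{5d} = 2.88% × √5 = 6.440%.
ES multiplier = φ(z)/(1−α) = 0.103111/0.05 = 2.062.
ES = 6.440% × 2.062 = 13.279%; on $800,000,000: $106,232,000.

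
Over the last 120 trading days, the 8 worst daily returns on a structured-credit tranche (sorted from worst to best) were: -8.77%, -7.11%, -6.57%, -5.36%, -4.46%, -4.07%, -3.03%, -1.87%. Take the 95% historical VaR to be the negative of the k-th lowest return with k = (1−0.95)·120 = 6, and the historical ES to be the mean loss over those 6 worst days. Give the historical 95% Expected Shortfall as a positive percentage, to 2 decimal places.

6.06%

The 6 worst returns sum to -36.34%.
ES = −(-36.34%) / 6 = 6.0566…% ≈ 6.06%.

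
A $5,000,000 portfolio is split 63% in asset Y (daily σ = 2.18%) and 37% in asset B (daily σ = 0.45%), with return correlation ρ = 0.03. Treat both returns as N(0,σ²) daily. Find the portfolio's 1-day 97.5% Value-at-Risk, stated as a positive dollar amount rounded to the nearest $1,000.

$136,000

σ_p² = 0.63²·2.18² + 0.37²·0.45² + 2·0.03·0.63·0.37·2.18·0.45 = 1.9277 (%²).
σ_p = √1.9277 = 1.388%.
At 97.5%, z = 1.960.
VaR = 1.960 × 1.388% = 2.720%; on $5,000,000 that is $136,000.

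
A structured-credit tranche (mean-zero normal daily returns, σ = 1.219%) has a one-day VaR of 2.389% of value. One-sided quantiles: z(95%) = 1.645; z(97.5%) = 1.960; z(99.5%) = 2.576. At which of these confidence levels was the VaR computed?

Implied z = VaR/σ = 2.389 / 1.219 = 1.960.
This matches z(97.5%) = 1.960.

97.5%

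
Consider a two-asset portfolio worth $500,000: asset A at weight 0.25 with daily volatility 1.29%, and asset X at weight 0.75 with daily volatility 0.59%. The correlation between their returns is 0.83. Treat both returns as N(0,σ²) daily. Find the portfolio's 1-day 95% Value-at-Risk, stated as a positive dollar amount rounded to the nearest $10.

$6,030

σ_p² = 0.25²·1.29² + 0.75²·0.59² + 2·0.83·0.25·0.75·1.29·0.59 = 0.5367 (%²).
σ_p = √0.5367 = 0.733%.
At 95%, z = 1.645.
VaR = 1.645 × 0.733% = 1.206%; on $500,000 that is $6,030.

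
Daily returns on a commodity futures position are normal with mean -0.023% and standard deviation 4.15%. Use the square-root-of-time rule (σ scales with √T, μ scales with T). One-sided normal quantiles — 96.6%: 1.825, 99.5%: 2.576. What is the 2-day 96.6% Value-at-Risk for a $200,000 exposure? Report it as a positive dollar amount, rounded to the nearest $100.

$21,500

σ_{2d} = 4.15% × √2 = 5.869%; μ_{2d} = 2 × -0.023% = -0.046%.
VaR = −(-0.046%) + 1.825 × 5.869% = 10.757%.
On $200,000: 0.10757 × $200,000 = $21,514.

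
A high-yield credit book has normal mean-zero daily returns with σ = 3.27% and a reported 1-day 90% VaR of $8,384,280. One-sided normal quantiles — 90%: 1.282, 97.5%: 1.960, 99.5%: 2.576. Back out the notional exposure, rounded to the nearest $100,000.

$200,000,000

VaR as a fraction of value: z·σ = 1.282 × 3.27% = 4.19214%.
Position = $8,384,280 / 0.0419214 = $200,000,000.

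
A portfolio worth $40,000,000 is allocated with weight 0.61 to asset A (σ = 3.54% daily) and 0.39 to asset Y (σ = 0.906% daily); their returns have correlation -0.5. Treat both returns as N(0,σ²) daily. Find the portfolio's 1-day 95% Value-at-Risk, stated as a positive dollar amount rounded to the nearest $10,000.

$1,320,000

σ_p² = 0.61²·3.54² + 0.39²·0.906² + 2·-0.5·0.61·0.39·3.54·0.906 = 4.0249 (%²).
σ_p = √4.0249 = 2.006%.
At 95%, z = 1.645.
VaR = 1.645 × 2.006% = 3.300%; on $40,000,000 that is $1,320,000.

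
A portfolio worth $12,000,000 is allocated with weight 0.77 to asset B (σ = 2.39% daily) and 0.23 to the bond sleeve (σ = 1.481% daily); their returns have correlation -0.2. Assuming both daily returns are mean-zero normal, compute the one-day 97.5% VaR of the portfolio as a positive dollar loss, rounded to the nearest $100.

$424,100

σ_p² = 0.77²·2.39² + 0.23²·1.481² + 2·-0.2·0.77·0.23·2.39·1.481 = 3.2520 (%²).
σ_p = √3.2520 = 1.803%.
At 97.5%, z = 1.960.
VaR = 1.960 × 1.803% = 3.534%; on $12,000,000 that is $424,080.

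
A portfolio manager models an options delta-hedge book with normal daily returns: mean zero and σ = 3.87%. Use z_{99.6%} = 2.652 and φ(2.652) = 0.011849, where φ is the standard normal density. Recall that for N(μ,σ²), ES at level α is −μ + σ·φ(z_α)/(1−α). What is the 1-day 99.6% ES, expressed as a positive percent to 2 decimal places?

11.46%

Tail multiplier: φ(z)/(1−α) = 0.011849 / 0.004 = 2.962.
ES = 3.87% × 2.962 = 11.463%.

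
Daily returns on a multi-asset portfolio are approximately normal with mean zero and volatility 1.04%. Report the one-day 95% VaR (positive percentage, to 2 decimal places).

1.71%

At 95% one-sided, z = 1.645.
VaR = z·σ = 1.645 × 1.04% = 1.711%.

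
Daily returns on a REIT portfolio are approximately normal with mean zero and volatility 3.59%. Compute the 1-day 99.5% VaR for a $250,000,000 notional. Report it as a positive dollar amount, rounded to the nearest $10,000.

At 99.5% one-sided, z = 2.576.
VaR = z·σ = 2.576 × 3.59% = 9.248%.
On $250,000,000: 0.09248 × $250,000,000 = $23,120,000.

$23,120,000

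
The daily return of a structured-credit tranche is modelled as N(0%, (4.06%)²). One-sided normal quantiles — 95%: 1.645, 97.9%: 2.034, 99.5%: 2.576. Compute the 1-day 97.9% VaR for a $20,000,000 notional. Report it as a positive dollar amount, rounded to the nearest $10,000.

VaR = z·σ = 2.034 × 4.06% = 8.258%.
On $20,000,000: 0.08258 × $20,000,000 = $1,651,600.

$1,650,000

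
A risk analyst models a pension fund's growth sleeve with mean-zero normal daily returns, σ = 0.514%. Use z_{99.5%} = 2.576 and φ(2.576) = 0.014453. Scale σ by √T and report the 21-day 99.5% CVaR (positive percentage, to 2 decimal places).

σ_{21d} = 0.514% × √21 = 2.355%.
ES multiplier = φ(z)/(1−α) = 0.014453/0.005 = 2.891.
ES = 2.355% × 2.891 = 6.808%.

6.81%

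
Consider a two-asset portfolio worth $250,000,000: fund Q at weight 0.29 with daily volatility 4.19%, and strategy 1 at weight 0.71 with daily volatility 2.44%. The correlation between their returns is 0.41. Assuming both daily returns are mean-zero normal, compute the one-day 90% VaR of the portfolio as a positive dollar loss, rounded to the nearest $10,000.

σ_p² = 0.29²·4.19² + 0.71²·2.44² + 2·0.41·0.29·0.71·4.19·2.44 = 6.2038 (%²).
σ_p = √6.2038 = 2.491%.
At 90%, z = 1.282.
VaR = 1.282 × 2.491% = 3.193%; on $250,000,000 that is $7,982,500.

$7,980,000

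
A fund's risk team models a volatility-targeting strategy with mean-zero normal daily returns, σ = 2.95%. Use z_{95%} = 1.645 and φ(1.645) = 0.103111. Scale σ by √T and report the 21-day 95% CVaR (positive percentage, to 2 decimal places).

27.88%

σ_{21d} = 2.95% × √21 = 13.519%.
ES multiplier = φ(z)/(1−α) = 0.103111/0.05 = 2.062.
ES = 13.519% × 2.062 = 27.876%.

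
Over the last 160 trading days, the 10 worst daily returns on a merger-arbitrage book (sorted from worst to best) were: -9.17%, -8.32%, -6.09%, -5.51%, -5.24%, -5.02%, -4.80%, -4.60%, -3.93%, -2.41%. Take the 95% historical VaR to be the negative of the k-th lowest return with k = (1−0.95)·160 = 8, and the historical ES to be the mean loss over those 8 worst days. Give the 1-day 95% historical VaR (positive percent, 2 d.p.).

k = 8; the 8th lowest return is -4.60%, so VaR = 4.60%.

4.60%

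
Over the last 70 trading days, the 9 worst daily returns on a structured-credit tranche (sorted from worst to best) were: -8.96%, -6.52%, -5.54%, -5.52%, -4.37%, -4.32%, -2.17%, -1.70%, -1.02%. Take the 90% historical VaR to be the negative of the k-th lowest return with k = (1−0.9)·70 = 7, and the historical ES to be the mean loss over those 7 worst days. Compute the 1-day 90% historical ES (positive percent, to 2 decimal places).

5.34%

The 7 worst returns sum to -37.40%.
ES = −(-37.40%) / 7 = 5.3428…% ≈ 5.34%.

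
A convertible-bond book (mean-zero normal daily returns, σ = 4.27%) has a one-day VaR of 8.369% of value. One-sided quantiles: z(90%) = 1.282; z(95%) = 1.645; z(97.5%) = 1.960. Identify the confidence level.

Implied z = VaR/σ = 8.369 / 4.27 = 1.960.
This matches z(97.5%) = 1.960.

97.5%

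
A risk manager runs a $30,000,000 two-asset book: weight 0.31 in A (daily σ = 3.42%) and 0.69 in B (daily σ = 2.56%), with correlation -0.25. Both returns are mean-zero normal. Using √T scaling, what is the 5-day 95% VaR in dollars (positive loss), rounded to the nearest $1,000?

$2,007,000

σ_p = √(0.31²·3.42² + 0.69²·2.56² + 2·-0.25·0.31·0.69·3.42·2.56) = 1.819%.
σ_{5d} = 1.819% × √5 = 4.067%.
z(95%) = 1.645.
VaR = 1.645 × 4.067% = 6.690%; on $30,000,000 that is $2,007,000.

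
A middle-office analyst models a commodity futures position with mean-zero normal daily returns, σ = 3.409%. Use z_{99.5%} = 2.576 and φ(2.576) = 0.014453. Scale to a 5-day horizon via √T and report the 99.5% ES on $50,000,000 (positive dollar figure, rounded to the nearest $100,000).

σ_{5d} = 3.409% × √5 = 7.623%.
ES multiplier = φ(z)/(1−α) = 0.014453/0.005 = 2.891.
ES = 7.623% × 2.891 = 22.038%; on $50,000,000: $11,019,000.

$11,000,000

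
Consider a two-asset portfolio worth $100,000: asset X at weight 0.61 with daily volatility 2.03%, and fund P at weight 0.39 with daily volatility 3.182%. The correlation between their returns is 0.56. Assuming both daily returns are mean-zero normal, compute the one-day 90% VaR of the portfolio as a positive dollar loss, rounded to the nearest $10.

σ_p² = 0.61²·2.03² + 0.39²·3.182² + 2·0.56·0.61·0.39·2.03·3.182 = 4.7945 (%²).
σ_p = √4.7945 = 2.190%.
At 90%, z = 1.282.
VaR = 1.282 × 2.190% = 2.808%; on $100,000 that is $2,808.

$2,810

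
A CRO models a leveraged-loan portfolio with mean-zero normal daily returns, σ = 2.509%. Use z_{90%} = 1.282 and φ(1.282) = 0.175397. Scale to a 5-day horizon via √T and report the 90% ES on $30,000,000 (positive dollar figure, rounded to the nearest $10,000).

σ_{5d} = 2.509% × √5 = 5.610%.
ES multiplier = φ(z)/(1−α) = 0.175397/0.1 = 1.754.
ES = 5.610% × 1.754 = 9.840%; on $30,000,000: $2,952,000.

$2,950,000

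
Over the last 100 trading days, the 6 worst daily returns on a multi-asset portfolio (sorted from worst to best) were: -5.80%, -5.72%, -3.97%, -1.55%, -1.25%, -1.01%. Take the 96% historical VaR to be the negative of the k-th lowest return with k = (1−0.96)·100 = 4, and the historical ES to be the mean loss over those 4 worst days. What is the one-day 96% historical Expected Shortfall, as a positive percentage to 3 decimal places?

The 4 worst returns sum to -17.04%.
ES = −(-17.04%) / 4 = 4.26% ≈ 4.260%.

4.260%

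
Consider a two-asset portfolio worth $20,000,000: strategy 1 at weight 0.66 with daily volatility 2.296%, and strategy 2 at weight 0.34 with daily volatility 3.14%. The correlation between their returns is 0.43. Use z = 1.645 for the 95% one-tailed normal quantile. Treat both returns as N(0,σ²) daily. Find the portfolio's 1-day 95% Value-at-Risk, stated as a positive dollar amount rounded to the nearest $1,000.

σ_p² = 0.66²·2.296² + 0.34²·3.14² + 2·0.43·0.66·0.34·2.296·3.14 = 4.8274 (%²).
σ_p = √4.8274 = 2.197%.
VaR = 1.645 × 2.197% = 3.614%; on $20,000,000 that is $722,800.

$723,000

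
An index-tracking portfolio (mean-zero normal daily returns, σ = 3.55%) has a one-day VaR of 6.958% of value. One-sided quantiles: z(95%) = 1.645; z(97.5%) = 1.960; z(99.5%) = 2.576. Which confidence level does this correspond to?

Implied z = VaR/σ = 6.958 / 3.55 = 1.960.
This matches z(97.5%) = 1.960.

97.5%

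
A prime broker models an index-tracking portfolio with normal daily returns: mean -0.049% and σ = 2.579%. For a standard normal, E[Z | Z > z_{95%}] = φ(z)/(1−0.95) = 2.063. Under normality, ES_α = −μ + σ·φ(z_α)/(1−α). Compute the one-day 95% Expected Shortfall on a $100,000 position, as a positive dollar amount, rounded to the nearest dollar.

ES = −(-0.049%) + 2.579% × 2.063 = 5.369%.
On $100,000: 0.05369 × $100,000 = $5,369.

$5,369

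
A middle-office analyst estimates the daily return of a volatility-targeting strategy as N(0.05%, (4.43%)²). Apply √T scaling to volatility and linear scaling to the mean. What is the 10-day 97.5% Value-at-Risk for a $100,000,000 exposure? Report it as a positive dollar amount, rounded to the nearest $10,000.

At 97.5%, z = 1.960.
σ_{10d} = 4.43% × √10 = 14.009%; μ_{10d} = 10 × 0.05% = 0.500%.
VaR = −(0.500%) + 1.960 × 14.009% = 26.958%.
On $100,000,000: 0.26958 × $100,000,000 = $26,958,000.

$26,960,000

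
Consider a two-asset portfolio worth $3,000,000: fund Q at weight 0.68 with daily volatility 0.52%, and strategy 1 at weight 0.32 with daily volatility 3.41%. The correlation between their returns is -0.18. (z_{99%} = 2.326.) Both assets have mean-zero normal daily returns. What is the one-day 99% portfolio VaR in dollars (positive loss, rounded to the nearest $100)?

σ_p² = 0.68²·0.52² + 0.32²·3.41² + 2·-0.18·0.68·0.32·0.52·3.41 = 1.1768 (%²).
σ_p = √1.1768 = 1.085%.
VaR = 2.326 × 1.085% = 2.524%; on $3,000,000 that is $75,720.

$75,700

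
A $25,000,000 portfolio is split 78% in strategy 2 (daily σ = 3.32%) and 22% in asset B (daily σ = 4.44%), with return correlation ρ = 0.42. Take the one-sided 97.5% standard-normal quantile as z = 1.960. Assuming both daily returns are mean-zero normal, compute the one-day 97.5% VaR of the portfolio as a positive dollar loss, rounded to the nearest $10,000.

σ_p² = 0.78²·3.32² + 0.22²·4.44² + 2·0.42·0.78·0.22·3.32·4.44 = 9.7850 (%²).
σ_p = √9.7850 = 3.128%.
VaR = 1.960 × 3.128% = 6.131%; on $25,000,000 that is $1,532,750.

$1,530,000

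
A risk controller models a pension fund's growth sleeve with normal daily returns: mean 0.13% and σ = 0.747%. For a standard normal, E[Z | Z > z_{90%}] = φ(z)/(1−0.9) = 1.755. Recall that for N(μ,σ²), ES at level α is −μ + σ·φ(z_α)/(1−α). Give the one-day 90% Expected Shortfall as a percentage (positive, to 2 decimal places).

1.18%

ES = −(0.13%) + 0.747% × 1.755 = 1.181%.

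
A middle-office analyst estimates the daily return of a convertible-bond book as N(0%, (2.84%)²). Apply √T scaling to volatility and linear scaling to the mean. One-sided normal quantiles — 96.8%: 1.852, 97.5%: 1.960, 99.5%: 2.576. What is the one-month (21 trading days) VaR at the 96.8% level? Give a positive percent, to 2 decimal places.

σ_{21d} = 2.84% × √21 = 13.015%.
VaR = 1.852 × 13.015% = 24.104%.

24.10%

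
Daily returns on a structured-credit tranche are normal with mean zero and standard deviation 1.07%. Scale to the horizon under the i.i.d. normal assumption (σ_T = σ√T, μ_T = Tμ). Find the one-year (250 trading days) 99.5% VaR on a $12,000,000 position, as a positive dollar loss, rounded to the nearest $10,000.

$5,230,000

At 99.5%, z = 2.576.
σ_{250d} = 1.07% × √250 = 16.918%.
VaR = 2.576 × 16.918% = 43.581%.
On $12,000,000: 0.43581 × $12,000,000 = $5,229,720.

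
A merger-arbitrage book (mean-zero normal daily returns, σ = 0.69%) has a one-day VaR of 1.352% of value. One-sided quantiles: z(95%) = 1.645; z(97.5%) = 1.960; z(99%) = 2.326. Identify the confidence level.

Implied z = VaR/σ = 1.352 / 0.69 = 1.959.
This matches z(97.5%) = 1.960.

97.5%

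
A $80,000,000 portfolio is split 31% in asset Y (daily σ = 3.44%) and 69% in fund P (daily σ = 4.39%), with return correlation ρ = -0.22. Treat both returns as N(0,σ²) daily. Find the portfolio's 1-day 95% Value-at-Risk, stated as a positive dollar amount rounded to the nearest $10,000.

$3,920,000

σ_p² = 0.31²·3.44² + 0.69²·4.39² + 2·-0.22·0.31·0.69·3.44·4.39 = 8.8914 (%²).
σ_p = √8.8914 = 2.982%.
At 95%, z = 1.645.
VaR = 1.645 × 2.982% = 4.905%; on $80,000,000 that is $3,924,000.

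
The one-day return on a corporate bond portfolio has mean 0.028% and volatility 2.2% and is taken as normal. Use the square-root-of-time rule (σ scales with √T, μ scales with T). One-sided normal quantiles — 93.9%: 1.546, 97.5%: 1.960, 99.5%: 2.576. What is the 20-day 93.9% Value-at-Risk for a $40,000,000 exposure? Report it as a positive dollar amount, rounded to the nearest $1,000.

$5,860,000

σ_{20d} = 2.2% × √20 = 9.839%; μ_{20d} = 20 × 0.028% = 0.560%.
VaR = −(0.560%) + 1.546 × 9.839% = 14.651%.
On $40,000,000: 0.14651 × $40,000,000 = $5,860,400.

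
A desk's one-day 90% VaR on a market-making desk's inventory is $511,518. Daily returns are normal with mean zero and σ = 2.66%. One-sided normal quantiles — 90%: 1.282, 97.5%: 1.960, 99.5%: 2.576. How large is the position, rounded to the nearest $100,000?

$15,000,000

VaR as a fraction of value: z·σ = 1.282 × 2.66% = 3.41012%.
Position = $511,518 / 0.0341012 = $15,000,000.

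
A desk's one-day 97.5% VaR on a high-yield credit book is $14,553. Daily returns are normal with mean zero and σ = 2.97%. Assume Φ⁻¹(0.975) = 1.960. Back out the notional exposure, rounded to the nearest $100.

VaR as a fraction of value: z·σ = 1.960 × 2.97% = 5.8212%.
Position = $14,553 / 0.058212 = $250,000.

$250,000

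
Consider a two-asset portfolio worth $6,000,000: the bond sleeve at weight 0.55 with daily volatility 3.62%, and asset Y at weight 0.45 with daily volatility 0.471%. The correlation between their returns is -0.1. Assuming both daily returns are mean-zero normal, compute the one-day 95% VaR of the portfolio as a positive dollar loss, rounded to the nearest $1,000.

$196,000

σ_p² = 0.55²·3.62² + 0.45²·0.471² + 2·-0.1·0.55·0.45·3.62·0.471 = 3.9246 (%²).
σ_p = √3.9246 = 1.981%.
At 95%, z = 1.645.
VaR = 1.645 × 1.981% = 3.259%; on $6,000,000 that is $195,540.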